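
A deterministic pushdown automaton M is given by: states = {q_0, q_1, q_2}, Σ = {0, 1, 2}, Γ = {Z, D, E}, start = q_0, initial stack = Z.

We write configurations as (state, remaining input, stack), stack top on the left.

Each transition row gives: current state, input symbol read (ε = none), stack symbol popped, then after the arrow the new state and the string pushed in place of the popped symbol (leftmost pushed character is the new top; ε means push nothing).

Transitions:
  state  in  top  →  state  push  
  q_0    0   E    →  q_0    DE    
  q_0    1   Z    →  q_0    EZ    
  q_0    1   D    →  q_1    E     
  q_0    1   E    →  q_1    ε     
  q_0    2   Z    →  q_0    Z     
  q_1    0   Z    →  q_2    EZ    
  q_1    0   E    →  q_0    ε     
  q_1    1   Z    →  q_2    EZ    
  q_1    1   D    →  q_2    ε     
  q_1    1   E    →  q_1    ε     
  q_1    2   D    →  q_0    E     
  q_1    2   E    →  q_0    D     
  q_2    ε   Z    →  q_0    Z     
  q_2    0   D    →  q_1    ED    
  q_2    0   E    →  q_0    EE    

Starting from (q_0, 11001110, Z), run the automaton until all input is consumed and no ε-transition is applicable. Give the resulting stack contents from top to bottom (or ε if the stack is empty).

EEZ

(q_0, 11001110, Z) ⊢ (q_0, 1001110, EZ) ⊢ (q_1, 001110, Z) ⊢ (q_2, 01110, EZ) ⊢ (q_0, 1110, EEZ) ⊢ (q_1, 110, EZ) ⊢ (q_1, 10, Z) ⊢ (q_2, 0, EZ) ⊢ (q_0, ε, EEZ)
All input consumed in state q_0 with stack EEZ.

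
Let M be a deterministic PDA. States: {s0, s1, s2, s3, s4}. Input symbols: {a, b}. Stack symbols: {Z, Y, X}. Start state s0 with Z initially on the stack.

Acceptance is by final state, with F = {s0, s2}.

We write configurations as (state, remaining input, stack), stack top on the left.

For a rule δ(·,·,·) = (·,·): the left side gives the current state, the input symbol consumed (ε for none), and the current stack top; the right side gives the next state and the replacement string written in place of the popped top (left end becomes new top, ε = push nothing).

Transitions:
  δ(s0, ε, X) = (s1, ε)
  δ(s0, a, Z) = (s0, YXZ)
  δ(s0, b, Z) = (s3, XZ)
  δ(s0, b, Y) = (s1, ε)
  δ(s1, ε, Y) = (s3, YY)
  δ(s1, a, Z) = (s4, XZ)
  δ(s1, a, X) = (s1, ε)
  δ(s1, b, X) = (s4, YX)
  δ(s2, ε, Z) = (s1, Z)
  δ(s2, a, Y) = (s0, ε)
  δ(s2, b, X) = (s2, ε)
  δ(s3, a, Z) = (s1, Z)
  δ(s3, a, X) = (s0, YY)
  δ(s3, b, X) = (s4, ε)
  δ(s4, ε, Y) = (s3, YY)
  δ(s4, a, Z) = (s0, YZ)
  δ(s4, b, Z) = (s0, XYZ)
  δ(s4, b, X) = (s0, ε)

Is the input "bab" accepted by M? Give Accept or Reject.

(s0, bab, Z)
  read b, top Z: go to s3, push XZ → (s3, ab, XZ)
  read a, top X: go to s0, push YY → (s0, b, YYZ)
  read b, top Y: go to s1, push ε → (s1, ε, YZ)
  ε-move, top Y: go to s3, push YY → (s3, ε, YYZ)
All input consumed; state s3 ∉ F and no further ε-move applies.

Reject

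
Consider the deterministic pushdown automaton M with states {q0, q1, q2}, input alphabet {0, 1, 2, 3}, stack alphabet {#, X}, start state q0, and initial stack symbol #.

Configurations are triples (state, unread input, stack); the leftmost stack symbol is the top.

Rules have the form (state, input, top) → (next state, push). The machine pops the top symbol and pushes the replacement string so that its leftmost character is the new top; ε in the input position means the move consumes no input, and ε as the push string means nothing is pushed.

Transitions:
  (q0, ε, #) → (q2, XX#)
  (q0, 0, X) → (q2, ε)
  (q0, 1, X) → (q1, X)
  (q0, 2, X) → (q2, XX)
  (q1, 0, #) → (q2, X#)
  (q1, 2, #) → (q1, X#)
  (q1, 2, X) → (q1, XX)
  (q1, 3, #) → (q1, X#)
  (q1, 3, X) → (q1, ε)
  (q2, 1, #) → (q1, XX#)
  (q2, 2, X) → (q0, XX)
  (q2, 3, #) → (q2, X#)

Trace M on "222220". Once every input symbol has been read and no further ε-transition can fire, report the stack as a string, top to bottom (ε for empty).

(q0, 222220, #)
  ε-move, top #: go to q2, push XX# → (q2, 222220, XX#)
  read 2, top X: go to q0, push XX → (q0, 22220, XXX#)
  read 2, top X: go to q2, push XX → (q2, 2220, XXXX#)
  read 2, top X: go to q0, push XX → (q0, 220, XXXXX#)
  read 2, top X: go to q2, push XX → (q2, 20, XXXXXX#)
  read 2, top X: go to q0, push XX → (q0, 0, XXXXXXX#)
  read 0, top X: go to q2, push ε → (q2, ε, XXXXXX#)
All input consumed in state q2 with stack XXXXXX#.

XXXXXX#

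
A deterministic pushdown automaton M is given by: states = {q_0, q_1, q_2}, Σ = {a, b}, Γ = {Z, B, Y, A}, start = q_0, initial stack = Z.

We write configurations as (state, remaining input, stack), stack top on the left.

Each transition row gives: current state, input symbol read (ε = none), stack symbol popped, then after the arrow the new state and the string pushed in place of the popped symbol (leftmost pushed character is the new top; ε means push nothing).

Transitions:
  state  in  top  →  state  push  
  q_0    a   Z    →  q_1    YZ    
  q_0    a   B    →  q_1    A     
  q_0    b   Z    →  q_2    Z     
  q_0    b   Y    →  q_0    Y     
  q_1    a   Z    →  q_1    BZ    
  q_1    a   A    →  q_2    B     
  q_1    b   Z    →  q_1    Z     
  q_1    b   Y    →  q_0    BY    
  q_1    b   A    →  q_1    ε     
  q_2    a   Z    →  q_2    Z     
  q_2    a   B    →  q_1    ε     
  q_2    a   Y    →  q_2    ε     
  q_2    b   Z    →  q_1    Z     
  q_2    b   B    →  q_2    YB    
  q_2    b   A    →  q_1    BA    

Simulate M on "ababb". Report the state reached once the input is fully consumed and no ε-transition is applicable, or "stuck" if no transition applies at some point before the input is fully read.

q_0

(q_0, ababb, Z)
  read a, top Z: go to q_1, push YZ → (q_1, babb, YZ)
  read b, top Y: go to q_0, push BY → (q_0, abb, BYZ)
  read a, top B: go to q_1, push A → (q_1, bb, AYZ)
  read b, top A: go to q_1, push ε → (q_1, b, YZ)
  read b, top Y: go to q_0, push BY → (q_0, ε, BYZ)
All input consumed; M is in state q_0.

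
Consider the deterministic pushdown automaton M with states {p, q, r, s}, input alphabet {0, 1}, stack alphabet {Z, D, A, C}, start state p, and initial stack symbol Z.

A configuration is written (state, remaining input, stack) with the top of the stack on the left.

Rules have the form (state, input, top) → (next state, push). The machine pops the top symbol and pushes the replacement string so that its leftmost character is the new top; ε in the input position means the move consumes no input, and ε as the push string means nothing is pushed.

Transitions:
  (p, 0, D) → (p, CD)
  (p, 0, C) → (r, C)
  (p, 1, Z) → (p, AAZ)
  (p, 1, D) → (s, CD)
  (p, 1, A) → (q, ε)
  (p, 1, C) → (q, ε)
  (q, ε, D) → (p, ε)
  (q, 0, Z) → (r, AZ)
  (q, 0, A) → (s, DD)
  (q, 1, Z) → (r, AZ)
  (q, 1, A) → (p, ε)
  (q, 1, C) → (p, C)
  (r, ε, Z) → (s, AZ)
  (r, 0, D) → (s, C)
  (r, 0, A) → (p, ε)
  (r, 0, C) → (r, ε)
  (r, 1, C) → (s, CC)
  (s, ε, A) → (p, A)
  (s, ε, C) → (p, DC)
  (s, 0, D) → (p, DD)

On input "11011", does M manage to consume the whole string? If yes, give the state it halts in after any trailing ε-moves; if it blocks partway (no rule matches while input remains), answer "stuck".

(p, 11011, Z)
  read 1, top Z: go to p, push AAZ → (p, 1011, AAZ)
  read 1, top A: go to q, push ε → (q, 011, AZ)
  read 0, top A: go to s, push DD → (s, 11, DDZ)
No transition for (s, 1, top D); M blocks with input 11 remaining.

stuck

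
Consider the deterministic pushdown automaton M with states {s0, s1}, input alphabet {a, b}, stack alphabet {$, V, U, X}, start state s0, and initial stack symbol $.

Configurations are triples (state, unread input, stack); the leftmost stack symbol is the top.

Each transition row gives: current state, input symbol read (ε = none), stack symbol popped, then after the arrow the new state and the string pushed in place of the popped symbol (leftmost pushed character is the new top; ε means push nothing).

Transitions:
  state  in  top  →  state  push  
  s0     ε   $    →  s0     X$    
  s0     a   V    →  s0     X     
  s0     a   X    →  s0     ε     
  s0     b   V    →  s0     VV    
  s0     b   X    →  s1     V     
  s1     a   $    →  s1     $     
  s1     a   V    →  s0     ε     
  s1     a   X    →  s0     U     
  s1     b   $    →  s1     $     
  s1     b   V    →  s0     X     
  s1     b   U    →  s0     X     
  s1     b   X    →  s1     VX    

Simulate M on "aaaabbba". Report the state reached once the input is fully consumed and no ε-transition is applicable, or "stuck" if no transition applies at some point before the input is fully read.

(s0, aaaabbba, $)
  ε-move, top $: go to s0, push X$ → (s0, aaaabbba, X$)
  read a, top X: go to s0, push ε → (s0, aaabbba, $)
  ε-move, top $: go to s0, push X$ → (s0, aaabbba, X$)
  read a, top X: go to s0, push ε → (s0, aabbba, $)
  ε-move, top $: go to s0, push X$ → (s0, aabbba, X$)
  read a, top X: go to s0, push ε → (s0, abbba, $)
  ε-move, top $: go to s0, push X$ → (s0, abbba, X$)
  read a, top X: go to s0, push ε → (s0, bbba, $)
  ε-move, top $: go to s0, push X$ → (s0, bbba, X$)
  read b, top X: go to s1, push V → (s1, bba, V$)
  read b, top V: go to s0, push X → (s0, ba, X$)
  read b, top X: go to s1, push V → (s1, a, V$)
  read a, top V: go to s0, push ε → (s0, ε, $)
  ε-move, top $: go to s0, push X$ → (s0, ε, X$)
All input consumed; M is in state s0.

s0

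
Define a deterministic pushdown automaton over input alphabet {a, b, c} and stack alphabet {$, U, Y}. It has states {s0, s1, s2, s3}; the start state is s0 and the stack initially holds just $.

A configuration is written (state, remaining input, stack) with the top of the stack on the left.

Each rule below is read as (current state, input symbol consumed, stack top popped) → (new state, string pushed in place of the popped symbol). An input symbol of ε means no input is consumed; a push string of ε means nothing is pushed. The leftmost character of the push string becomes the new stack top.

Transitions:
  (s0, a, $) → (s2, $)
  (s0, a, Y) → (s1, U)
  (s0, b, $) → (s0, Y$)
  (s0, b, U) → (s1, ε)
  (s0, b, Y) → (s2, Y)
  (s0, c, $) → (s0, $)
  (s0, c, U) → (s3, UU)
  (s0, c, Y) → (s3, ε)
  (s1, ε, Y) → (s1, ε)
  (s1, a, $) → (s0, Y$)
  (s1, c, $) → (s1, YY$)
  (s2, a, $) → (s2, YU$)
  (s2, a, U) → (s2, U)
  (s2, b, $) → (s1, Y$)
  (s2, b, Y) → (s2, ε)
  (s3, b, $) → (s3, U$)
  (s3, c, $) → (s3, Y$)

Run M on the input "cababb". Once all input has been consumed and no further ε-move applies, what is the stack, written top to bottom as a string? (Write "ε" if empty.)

$

(s0, cababb, $)
  read c, top $: go to s0, push $ → (s0, ababb, $)
  read a, top $: go to s2, push $ → (s2, babb, $)
  read b, top $: go to s1, push Y$ → (s1, abb, Y$)
  ε-move, top Y: go to s1, push ε → (s1, abb, $)
  read a, top $: go to s0, push Y$ → (s0, bb, Y$)
  read b, top Y: go to s2, push Y → (s2, b, Y$)
  read b, top Y: go to s2, push ε → (s2, ε, $)
All input consumed in state s2 with stack $.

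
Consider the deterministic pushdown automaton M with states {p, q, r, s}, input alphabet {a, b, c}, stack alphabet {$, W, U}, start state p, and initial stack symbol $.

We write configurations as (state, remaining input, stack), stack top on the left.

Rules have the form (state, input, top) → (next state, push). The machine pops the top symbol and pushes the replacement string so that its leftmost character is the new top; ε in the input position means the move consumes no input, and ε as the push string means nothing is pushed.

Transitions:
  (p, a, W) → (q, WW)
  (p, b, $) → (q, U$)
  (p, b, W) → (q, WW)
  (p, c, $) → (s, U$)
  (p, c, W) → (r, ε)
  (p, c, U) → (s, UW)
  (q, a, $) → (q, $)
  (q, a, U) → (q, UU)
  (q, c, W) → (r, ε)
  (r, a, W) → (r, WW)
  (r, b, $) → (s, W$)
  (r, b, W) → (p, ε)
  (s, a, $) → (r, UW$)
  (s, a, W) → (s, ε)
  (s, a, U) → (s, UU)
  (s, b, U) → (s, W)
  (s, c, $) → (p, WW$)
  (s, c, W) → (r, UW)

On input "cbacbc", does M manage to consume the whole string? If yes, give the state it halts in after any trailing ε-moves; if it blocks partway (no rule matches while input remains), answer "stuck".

r

(p, cbacbc, $)
  read c, top $: go to s, push U$ → (s, bacbc, U$)
  read b, top U: go to s, push W → (s, acbc, W$)
  read a, top W: go to s, push ε → (s, cbc, $)
  read c, top $: go to p, push WW$ → (p, bc, WW$)
  read b, top W: go to q, push WW → (q, c, WWW$)
  read c, top W: go to r, push ε → (r, ε, WW$)
All input consumed; M is in state r.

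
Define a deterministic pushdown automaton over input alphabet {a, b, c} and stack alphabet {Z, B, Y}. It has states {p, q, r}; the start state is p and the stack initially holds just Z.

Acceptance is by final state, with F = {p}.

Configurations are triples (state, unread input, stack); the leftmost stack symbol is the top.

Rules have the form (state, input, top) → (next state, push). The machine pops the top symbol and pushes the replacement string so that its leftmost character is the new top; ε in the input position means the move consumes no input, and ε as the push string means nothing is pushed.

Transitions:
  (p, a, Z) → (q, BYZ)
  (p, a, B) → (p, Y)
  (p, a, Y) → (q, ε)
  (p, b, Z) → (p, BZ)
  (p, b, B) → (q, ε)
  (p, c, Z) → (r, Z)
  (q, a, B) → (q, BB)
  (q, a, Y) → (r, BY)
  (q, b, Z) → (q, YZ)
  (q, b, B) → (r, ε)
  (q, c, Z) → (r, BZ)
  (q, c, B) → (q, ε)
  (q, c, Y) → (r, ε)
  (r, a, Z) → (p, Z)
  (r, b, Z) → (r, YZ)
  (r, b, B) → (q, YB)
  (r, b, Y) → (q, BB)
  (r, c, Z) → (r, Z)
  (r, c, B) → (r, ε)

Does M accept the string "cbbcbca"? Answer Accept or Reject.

(p, cbbcbca, Z)
  read c, top Z: go to r, push Z → (r, bbcbca, Z)
  read b, top Z: go to r, push YZ → (r, bcbca, YZ)
  read b, top Y: go to q, push BB → (q, cbca, BBZ)
  read c, top B: go to q, push ε → (q, bca, BZ)
  read b, top B: go to r, push ε → (r, ca, Z)
  read c, top Z: go to r, push Z → (r, a, Z)
  read a, top Z: go to p, push Z → (p, ε, Z)
All input consumed; state p ∈ F.

Accept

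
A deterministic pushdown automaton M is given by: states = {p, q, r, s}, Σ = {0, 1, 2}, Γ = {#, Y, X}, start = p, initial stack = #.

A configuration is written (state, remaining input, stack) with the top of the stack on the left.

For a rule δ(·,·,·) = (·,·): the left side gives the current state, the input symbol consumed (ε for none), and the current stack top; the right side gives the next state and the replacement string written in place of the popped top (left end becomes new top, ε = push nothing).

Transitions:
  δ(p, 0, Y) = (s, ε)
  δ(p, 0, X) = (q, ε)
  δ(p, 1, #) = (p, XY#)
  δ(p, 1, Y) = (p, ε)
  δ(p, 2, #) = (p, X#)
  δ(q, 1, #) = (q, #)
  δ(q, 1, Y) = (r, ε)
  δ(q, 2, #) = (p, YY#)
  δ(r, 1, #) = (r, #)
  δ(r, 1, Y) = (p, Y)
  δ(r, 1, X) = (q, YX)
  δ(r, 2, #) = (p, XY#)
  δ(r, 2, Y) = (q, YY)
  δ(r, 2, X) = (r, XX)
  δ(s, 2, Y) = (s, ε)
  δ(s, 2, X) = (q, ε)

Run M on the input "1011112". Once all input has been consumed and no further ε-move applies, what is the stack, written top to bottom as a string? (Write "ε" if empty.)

XY#

(p, 1011112, #) ⊢ (p, 011112, XY#) ⊢ (q, 11112, Y#) ⊢ (r, 1112, #) ⊢ (r, 112, #) ⊢ (r, 12, #) ⊢ (r, 2, #) ⊢ (p, ε, XY#)
All input consumed in state p with stack XY#.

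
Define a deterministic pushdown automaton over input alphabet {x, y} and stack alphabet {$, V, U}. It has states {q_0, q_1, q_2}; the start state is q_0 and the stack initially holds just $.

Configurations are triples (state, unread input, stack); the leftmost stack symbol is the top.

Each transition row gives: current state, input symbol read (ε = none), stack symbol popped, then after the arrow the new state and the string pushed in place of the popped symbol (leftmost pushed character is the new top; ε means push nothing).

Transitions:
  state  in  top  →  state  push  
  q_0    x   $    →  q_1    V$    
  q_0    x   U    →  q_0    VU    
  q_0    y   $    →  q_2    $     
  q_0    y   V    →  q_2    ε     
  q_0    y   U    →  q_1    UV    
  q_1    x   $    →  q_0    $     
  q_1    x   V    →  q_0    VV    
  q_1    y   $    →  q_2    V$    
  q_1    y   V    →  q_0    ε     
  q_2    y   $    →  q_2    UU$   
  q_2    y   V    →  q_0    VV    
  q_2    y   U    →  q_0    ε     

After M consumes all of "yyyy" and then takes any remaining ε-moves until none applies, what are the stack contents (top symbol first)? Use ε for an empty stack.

UV$

(q_0, yyyy, $) ⊢ (q_2, yyy, $) ⊢ (q_2, yy, UU$) ⊢ (q_0, y, U$) ⊢ (q_1, ε, UV$)
All input consumed in state q_1 with stack UV$.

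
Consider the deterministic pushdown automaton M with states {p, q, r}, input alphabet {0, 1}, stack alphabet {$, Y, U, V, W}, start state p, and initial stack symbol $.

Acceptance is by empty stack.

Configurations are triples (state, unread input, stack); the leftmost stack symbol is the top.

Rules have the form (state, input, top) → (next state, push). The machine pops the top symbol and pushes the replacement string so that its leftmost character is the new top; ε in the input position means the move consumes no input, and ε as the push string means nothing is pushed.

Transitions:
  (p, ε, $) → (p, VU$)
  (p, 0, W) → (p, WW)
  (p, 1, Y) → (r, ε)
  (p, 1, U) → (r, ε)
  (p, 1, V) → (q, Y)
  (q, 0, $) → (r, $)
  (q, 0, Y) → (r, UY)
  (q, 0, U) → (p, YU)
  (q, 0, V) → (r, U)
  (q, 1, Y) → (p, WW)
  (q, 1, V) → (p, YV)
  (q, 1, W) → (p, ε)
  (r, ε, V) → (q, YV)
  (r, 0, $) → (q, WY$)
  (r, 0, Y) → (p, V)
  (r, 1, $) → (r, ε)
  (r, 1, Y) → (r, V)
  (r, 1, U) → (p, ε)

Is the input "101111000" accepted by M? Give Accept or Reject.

(p, 101111000, $) ⊢ (p, 101111000, VU$) ⊢ (q, 01111000, YU$) ⊢ (r, 1111000, UYU$) ⊢ (p, 111000, YU$) ⊢ (r, 11000, U$) ⊢ (p, 1000, $) ⊢ (p, 1000, VU$) ⊢ (q, 000, YU$) ⊢ (r, 00, UYU$)
No transition applies at (r, 00, UYU$); input not fully consumed.

Reject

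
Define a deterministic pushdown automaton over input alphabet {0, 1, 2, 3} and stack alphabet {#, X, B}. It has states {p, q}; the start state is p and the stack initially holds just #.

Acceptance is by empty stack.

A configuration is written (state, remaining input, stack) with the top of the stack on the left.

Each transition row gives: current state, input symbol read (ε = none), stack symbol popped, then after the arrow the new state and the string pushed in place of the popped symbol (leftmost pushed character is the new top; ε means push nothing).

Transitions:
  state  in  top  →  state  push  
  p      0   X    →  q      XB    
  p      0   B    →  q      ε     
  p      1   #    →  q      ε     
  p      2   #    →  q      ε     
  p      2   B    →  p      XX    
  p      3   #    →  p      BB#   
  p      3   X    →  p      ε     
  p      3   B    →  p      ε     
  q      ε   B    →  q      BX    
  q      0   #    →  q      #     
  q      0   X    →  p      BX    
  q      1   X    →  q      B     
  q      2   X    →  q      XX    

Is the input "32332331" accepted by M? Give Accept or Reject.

Accept

(p, 32332331, #)
  read 3, top #: go to p, push BB# → (p, 2332331, BB#)
  read 2, top B: go to p, push XX → (p, 332331, XXB#)
  read 3, top X: go to p, push ε → (p, 32331, XB#)
  read 3, top X: go to p, push ε → (p, 2331, B#)
  read 2, top B: go to p, push XX → (p, 331, XX#)
  read 3, top X: go to p, push ε → (p, 31, X#)
  read 3, top X: go to p, push ε → (p, 1, #)
  read 1, top #: go to q, push ε → (q, ε, ε)
All input consumed and the stack is empty.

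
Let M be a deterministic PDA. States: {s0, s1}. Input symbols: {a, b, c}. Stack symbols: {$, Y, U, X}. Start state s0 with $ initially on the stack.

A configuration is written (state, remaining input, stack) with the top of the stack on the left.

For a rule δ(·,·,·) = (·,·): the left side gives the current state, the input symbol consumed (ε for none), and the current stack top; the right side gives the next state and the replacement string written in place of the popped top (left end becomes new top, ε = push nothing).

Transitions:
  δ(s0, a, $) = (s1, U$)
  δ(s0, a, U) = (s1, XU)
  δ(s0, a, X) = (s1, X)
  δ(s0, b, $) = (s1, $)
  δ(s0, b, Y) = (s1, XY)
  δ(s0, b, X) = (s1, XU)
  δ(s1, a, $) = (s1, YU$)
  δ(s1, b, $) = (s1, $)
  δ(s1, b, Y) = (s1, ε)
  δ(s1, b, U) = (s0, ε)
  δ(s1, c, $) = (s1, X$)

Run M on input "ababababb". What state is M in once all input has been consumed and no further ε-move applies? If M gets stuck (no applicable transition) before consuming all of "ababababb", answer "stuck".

s1

(s0, ababababb, $) ⊢ (s1, babababb, U$) ⊢ (s0, abababb, $) ⊢ (s1, bababb, U$) ⊢ (s0, ababb, $) ⊢ (s1, babb, U$) ⊢ (s0, abb, $) ⊢ (s1, bb, U$) ⊢ (s0, b, $) ⊢ (s1, ε, $)
All input consumed; M is in state s1.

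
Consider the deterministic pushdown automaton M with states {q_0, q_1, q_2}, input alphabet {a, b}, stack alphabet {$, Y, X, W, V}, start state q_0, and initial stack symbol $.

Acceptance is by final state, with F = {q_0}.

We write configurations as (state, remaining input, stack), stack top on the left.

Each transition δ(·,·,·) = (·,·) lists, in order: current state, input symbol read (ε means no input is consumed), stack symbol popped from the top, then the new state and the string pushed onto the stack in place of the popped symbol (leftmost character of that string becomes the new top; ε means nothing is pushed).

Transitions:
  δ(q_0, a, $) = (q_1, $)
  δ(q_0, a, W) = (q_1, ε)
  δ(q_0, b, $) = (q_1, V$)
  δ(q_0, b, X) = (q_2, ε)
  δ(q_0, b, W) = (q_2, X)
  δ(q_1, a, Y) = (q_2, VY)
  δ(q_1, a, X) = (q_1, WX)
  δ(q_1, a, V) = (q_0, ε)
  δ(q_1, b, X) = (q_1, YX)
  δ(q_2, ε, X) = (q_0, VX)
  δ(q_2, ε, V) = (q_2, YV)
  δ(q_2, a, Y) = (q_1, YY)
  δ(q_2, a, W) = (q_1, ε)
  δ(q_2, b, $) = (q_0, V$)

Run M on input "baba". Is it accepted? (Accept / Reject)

(q_0, baba, $) ⊢ (q_1, aba, V$) ⊢ (q_0, ba, $) ⊢ (q_1, a, V$) ⊢ (q_0, ε, $)
All input consumed; state q_0 ∈ F.

Accept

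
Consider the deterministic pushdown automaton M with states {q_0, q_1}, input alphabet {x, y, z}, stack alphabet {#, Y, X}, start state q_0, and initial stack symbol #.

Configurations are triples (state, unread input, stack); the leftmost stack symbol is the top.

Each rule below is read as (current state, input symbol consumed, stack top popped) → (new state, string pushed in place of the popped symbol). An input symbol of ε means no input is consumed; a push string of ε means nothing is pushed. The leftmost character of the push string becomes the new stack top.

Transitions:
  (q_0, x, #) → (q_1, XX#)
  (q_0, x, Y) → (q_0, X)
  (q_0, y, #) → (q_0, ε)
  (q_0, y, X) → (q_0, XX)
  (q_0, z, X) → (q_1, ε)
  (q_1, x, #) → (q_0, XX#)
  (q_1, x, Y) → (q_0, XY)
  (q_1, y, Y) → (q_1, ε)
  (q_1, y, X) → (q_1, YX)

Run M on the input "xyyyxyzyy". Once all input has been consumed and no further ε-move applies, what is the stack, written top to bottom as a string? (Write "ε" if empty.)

(q_0, xyyyxyzyy, #)
  read x, top #: go to q_1, push XX# → (q_1, yyyxyzyy, XX#)
  read y, top X: go to q_1, push YX → (q_1, yyxyzyy, YXX#)
  read y, top Y: go to q_1, push ε → (q_1, yxyzyy, XX#)
  read y, top X: go to q_1, push YX → (q_1, xyzyy, YXX#)
  read x, top Y: go to q_0, push XY → (q_0, yzyy, XYXX#)
  read y, top X: go to q_0, push XX → (q_0, zyy, XXYXX#)
  read z, top X: go to q_1, push ε → (q_1, yy, XYXX#)
  read y, top X: go to q_1, push YX → (q_1, y, YXYXX#)
  read y, top Y: go to q_1, push ε → (q_1, ε, XYXX#)
All input consumed in state q_1 with stack XYXX#.

XYXX#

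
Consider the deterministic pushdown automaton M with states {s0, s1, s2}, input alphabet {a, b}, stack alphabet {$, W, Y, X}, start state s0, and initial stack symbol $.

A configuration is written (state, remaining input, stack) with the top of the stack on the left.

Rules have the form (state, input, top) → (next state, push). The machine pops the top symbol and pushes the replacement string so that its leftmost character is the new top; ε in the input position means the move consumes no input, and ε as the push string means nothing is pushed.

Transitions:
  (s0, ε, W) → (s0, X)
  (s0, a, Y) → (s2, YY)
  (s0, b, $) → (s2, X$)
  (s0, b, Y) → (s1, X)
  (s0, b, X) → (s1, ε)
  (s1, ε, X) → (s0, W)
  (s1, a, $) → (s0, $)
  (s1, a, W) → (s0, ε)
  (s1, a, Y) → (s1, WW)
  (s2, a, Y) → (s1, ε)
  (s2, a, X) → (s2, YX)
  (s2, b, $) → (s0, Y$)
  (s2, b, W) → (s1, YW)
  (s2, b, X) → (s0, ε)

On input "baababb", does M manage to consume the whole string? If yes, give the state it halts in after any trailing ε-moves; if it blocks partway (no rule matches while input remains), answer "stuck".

(s0, baababb, $)
  read b, top $: go to s2, push X$ → (s2, aababb, X$)
  read a, top X: go to s2, push YX → (s2, ababb, YX$)
  read a, top Y: go to s1, push ε → (s1, babb, X$)
  ε-move, top X: go to s0, push W → (s0, babb, W$)
  ε-move, top W: go to s0, push X → (s0, babb, X$)
  read b, top X: go to s1, push ε → (s1, abb, $)
  read a, top $: go to s0, push $ → (s0, bb, $)
  read b, top $: go to s2, push X$ → (s2, b, X$)
  read b, top X: go to s0, push ε → (s0, ε, $)
All input consumed; M is in state s0.

s0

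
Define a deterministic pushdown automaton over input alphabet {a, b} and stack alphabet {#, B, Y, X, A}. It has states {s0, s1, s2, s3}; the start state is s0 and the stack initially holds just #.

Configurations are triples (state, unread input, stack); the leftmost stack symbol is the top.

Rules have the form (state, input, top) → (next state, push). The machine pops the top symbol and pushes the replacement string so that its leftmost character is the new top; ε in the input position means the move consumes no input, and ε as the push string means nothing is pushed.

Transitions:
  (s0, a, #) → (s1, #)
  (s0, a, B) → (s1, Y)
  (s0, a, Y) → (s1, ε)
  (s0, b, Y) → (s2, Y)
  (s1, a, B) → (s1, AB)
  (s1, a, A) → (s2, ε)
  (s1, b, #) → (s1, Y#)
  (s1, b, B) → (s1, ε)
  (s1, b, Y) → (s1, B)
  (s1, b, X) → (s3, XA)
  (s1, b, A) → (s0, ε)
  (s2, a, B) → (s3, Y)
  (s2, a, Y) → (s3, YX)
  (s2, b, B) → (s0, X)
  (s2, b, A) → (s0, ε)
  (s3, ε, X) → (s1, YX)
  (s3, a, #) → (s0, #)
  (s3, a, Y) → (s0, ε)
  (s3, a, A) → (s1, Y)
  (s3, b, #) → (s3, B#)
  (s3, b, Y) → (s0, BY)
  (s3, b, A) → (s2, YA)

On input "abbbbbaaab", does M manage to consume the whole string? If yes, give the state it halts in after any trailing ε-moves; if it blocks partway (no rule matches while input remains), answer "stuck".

(s0, abbbbbaaab, #)
  read a, top #: go to s1, push # → (s1, bbbbbaaab, #)
  read b, top #: go to s1, push Y# → (s1, bbbbaaab, Y#)
  read b, top Y: go to s1, push B → (s1, bbbaaab, B#)
  read b, top B: go to s1, push ε → (s1, bbaaab, #)
  read b, top #: go to s1, push Y# → (s1, baaab, Y#)
  read b, top Y: go to s1, push B → (s1, aaab, B#)
  read a, top B: go to s1, push AB → (s1, aab, AB#)
  read a, top A: go to s2, push ε → (s2, ab, B#)
  read a, top B: go to s3, push Y → (s3, b, Y#)
  read b, top Y: go to s0, push BY → (s0, ε, BY#)
All input consumed; M is in state s0.

s0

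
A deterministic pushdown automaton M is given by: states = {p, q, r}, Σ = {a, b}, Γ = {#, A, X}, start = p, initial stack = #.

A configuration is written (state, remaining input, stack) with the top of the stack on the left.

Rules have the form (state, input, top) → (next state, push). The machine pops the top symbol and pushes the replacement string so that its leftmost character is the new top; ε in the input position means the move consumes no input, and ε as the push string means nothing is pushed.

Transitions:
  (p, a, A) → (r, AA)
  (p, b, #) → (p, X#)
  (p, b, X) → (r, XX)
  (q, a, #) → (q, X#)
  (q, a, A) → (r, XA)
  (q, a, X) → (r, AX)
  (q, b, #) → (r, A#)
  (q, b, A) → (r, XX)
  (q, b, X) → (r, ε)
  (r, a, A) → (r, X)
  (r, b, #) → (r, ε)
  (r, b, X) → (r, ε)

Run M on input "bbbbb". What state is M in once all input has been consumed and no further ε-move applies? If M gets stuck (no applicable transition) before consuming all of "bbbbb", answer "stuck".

r

(p, bbbbb, #)
  read b, top #: go to p, push X# → (p, bbbb, X#)
  read b, top X: go to r, push XX → (r, bbb, XX#)
  read b, top X: go to r, push ε → (r, bb, X#)
  read b, top X: go to r, push ε → (r, b, #)
  read b, top #: go to r, push ε → (r, ε, ε)
All input consumed; M is in state r.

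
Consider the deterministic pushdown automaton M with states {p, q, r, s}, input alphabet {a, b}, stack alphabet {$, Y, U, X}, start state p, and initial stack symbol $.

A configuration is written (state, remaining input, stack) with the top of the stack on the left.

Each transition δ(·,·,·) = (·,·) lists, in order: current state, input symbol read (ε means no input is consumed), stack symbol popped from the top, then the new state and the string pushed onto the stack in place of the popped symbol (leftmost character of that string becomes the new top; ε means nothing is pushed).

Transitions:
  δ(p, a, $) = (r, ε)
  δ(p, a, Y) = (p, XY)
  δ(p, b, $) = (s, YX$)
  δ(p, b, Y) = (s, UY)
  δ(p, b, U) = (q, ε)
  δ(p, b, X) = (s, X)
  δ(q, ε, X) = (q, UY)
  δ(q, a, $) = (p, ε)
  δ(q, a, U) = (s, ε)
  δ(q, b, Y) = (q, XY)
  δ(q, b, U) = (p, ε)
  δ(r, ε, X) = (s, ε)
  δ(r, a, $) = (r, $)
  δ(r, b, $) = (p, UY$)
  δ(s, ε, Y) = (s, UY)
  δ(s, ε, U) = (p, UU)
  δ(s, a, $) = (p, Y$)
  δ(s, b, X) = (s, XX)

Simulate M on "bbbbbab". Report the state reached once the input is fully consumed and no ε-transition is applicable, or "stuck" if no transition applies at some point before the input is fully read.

(p, bbbbbab, $) ⊢ (s, bbbbab, YX$) ⊢ (s, bbbbab, UYX$) ⊢ (p, bbbbab, UUYX$) ⊢ (q, bbbab, UYX$) ⊢ (p, bbab, YX$) ⊢ (s, bab, UYX$) ⊢ (p, bab, UUYX$) ⊢ (q, ab, UYX$) ⊢ (s, b, YX$) ⊢ (s, b, UYX$) ⊢ (p, b, UUYX$) ⊢ (q, ε, UYX$)
All input consumed; M is in state q.

q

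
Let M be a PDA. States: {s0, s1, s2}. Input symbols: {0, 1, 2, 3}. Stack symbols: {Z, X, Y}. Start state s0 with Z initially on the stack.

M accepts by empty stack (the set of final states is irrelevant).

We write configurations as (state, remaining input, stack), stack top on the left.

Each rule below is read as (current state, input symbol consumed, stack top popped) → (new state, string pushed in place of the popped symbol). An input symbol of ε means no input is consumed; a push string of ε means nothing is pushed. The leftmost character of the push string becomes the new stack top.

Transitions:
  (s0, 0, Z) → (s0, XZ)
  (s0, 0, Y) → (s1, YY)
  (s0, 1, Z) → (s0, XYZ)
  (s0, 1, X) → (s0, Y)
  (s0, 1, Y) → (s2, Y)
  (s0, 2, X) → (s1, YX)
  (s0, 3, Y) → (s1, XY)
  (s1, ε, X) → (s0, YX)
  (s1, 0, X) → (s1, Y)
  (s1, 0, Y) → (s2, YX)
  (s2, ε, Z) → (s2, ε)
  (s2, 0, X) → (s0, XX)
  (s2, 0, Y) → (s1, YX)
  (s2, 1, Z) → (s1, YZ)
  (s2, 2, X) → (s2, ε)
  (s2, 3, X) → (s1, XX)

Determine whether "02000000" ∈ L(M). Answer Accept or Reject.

Reject

No computation consumes all input and empties the stack.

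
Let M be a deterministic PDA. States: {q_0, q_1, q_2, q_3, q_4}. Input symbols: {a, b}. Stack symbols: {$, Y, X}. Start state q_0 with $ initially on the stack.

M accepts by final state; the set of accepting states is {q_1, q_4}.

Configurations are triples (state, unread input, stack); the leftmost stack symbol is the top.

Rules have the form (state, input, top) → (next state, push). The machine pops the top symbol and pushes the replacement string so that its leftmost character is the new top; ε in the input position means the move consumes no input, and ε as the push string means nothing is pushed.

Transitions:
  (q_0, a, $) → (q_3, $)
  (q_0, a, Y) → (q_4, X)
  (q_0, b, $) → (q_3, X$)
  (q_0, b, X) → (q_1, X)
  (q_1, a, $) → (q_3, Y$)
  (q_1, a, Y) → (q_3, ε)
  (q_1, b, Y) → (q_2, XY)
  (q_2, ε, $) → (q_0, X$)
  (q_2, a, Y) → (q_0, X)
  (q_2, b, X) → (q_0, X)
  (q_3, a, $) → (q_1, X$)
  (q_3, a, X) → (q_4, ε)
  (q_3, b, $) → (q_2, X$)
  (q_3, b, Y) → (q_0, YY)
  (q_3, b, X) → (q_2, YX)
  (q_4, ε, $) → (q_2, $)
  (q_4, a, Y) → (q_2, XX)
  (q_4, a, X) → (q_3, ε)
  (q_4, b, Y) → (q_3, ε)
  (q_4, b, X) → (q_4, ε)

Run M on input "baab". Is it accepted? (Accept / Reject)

(q_0, baab, $)
  read b, top $: go to q_3, push X$ → (q_3, aab, X$)
  read a, top X: go to q_4, push ε → (q_4, ab, $)
  ε-move, top $: go to q_2, push $ → (q_2, ab, $)
  ε-move, top $: go to q_0, push X$ → (q_0, ab, X$)
No transition applies at (q_0, ab, X$); input not fully consumed.

Reject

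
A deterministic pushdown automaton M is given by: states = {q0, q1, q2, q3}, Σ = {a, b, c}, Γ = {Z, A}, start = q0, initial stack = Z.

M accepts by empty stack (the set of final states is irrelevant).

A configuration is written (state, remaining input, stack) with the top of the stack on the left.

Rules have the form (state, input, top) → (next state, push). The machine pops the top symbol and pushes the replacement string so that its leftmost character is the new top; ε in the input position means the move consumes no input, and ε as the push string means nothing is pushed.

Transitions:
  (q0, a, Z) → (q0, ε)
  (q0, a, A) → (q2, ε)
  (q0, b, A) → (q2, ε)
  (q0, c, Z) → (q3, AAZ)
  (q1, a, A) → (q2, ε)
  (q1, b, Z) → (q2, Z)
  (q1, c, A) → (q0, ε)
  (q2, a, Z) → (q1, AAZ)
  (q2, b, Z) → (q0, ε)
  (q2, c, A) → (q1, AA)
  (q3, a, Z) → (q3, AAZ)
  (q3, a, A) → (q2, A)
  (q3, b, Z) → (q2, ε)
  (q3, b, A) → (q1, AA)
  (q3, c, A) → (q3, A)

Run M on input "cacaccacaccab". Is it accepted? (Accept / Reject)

Accept

(q0, cacaccacaccab, Z)
  read c, top Z: go to q3, push AAZ → (q3, acaccacaccab, AAZ)
  read a, top A: go to q2, push A → (q2, caccacaccab, AAZ)
  read c, top A: go to q1, push AA → (q1, accacaccab, AAAZ)
  read a, top A: go to q2, push ε → (q2, ccacaccab, AAZ)
  read c, top A: go to q1, push AA → (q1, cacaccab, AAAZ)
  read c, top A: go to q0, push ε → (q0, acaccab, AAZ)
  read a, top A: go to q2, push ε → (q2, caccab, AZ)
  read c, top A: go to q1, push AA → (q1, accab, AAZ)
  read a, top A: go to q2, push ε → (q2, ccab, AZ)
  read c, top A: go to q1, push AA → (q1, cab, AAZ)
  read c, top A: go to q0, push ε → (q0, ab, AZ)
  read a, top A: go to q2, push ε → (q2, b, Z)
  read b, top Z: go to q0, push ε → (q0, ε, ε)
All input consumed and the stack is empty.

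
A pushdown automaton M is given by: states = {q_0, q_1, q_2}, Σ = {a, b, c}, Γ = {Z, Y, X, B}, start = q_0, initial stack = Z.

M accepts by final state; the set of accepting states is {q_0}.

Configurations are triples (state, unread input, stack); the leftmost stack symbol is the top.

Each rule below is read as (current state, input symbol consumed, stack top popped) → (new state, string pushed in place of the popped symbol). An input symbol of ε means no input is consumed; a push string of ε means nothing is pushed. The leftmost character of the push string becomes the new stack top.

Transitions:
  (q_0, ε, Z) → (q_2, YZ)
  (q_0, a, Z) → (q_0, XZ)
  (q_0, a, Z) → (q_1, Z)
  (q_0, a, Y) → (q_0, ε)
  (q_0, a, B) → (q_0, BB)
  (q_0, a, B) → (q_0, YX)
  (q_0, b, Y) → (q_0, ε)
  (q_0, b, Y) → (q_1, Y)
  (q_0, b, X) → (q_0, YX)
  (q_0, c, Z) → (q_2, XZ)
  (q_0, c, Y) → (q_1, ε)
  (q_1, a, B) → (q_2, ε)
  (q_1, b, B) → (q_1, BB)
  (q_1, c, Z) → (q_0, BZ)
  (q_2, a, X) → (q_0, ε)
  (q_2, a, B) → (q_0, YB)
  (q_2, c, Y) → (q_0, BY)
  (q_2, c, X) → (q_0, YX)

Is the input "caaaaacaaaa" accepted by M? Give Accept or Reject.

Reject

No computation consumes all input and reaches a final state.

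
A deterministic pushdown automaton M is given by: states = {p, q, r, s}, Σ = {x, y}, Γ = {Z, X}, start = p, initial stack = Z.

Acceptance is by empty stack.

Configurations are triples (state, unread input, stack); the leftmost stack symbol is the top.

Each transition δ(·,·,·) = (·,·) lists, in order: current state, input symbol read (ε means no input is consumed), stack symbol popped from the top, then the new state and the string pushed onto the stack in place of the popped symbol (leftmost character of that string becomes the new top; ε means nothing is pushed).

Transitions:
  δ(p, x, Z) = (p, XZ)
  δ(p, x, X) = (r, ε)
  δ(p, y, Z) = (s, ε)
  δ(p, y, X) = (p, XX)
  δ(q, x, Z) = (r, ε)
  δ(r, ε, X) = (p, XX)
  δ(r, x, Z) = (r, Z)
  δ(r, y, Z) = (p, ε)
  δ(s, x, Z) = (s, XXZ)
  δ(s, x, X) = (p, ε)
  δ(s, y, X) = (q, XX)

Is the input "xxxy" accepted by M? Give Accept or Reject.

Accept

(p, xxxy, Z)
  read x, top Z: go to p, push XZ → (p, xxy, XZ)
  read x, top X: go to r, push ε → (r, xy, Z)
  read x, top Z: go to r, push Z → (r, y, Z)
  read y, top Z: go to p, push ε → (p, ε, ε)
All input consumed and the stack is empty.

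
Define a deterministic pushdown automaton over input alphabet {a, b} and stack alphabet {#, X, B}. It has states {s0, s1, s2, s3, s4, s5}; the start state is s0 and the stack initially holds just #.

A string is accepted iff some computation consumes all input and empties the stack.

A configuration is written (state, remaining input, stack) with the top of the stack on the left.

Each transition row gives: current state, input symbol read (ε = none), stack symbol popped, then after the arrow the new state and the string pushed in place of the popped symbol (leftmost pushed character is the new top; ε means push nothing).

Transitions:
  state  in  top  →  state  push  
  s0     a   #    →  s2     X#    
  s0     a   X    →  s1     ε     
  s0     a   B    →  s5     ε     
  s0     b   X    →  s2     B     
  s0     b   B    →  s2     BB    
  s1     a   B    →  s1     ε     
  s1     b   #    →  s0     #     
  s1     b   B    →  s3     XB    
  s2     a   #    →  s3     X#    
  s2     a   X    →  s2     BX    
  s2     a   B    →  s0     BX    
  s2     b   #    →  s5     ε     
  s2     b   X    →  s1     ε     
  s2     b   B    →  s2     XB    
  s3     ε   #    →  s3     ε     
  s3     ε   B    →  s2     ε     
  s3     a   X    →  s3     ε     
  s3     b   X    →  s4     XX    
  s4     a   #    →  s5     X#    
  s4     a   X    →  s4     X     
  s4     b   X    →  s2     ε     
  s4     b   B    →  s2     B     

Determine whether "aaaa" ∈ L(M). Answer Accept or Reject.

Reject

(s0, aaaa, #)
  read a, top #: go to s2, push X# → (s2, aaa, X#)
  read a, top X: go to s2, push BX → (s2, aa, BX#)
  read a, top B: go to s0, push BX → (s0, a, BXX#)
  read a, top B: go to s5, push ε → (s5, ε, XX#)
All input consumed; stack is XX#, not empty, and no further ε-move applies.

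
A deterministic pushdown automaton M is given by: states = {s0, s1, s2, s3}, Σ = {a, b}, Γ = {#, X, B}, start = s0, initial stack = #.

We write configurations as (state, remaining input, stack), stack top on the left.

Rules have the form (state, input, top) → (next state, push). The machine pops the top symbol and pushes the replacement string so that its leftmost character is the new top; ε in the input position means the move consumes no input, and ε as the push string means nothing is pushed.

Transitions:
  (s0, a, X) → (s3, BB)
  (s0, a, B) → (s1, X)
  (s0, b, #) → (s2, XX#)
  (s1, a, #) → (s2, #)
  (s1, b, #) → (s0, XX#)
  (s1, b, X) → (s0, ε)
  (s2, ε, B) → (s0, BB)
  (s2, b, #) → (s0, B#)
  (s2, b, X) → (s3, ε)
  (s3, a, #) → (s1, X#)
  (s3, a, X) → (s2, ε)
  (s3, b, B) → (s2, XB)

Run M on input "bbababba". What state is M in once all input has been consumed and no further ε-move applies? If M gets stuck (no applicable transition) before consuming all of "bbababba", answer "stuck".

stuck

(s0, bbababba, #)
  read b, top #: go to s2, push XX# → (s2, bababba, XX#)
  read b, top X: go to s3, push ε → (s3, ababba, X#)
  read a, top X: go to s2, push ε → (s2, babba, #)
  read b, top #: go to s0, push B# → (s0, abba, B#)
  read a, top B: go to s1, push X → (s1, bba, X#)
  read b, top X: go to s0, push ε → (s0, ba, #)
  read b, top #: go to s2, push XX# → (s2, a, XX#)
No transition for (s2, a, top X); M blocks with input a remaining.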